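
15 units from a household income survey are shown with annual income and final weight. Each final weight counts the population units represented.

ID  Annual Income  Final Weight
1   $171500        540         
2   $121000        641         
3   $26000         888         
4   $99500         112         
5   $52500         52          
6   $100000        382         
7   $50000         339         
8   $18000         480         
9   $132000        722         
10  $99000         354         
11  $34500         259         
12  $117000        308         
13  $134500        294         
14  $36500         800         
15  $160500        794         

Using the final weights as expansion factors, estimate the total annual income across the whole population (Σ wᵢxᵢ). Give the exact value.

642424500

Weighted total = 642424500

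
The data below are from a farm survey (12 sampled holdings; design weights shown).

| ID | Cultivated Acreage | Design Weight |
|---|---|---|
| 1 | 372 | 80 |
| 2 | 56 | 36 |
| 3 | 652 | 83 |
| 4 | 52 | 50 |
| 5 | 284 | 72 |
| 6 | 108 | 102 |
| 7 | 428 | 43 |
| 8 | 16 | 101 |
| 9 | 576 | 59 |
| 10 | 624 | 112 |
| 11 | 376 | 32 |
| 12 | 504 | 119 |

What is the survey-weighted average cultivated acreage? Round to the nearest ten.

Weighted sum = 372×80 + 56×36 + 652×83 + 52×50 + 284×72 + 108×102 + 428×43 + 16×101 + 576×59 + 624×112 + 376×32 + 504×119
  = 29760 + 2016 + 54116 + 2600 + 20448 + 11016 + 18404 + 1616 + 33984 + 69888 + 12032 + 59976 = 315856
Sum of weights = 80 + 36 + 83 + 50 + 72 + 102 + 43 + 101 + 59 + 112 + 32 + 119 = 889
Weighted mean = 315856 / 889 = 355.29359

360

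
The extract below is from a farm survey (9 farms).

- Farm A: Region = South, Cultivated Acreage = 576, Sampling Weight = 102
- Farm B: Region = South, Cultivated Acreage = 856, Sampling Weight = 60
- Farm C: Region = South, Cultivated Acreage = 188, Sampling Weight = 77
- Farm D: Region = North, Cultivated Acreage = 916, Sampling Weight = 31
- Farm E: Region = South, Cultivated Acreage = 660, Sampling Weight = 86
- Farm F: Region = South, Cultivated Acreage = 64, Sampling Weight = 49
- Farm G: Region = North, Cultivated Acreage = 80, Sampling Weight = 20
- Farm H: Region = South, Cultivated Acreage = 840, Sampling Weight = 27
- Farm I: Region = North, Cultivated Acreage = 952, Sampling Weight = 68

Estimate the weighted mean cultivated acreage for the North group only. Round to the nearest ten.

800

North rows: D, G, I
Weighted sum = 916×31 + 80×20 + 952×68
  = 28396 + 1600 + 64736 = 94732
Sum of weights = 119
Weighted mean = 94732 / 119 = 796.06723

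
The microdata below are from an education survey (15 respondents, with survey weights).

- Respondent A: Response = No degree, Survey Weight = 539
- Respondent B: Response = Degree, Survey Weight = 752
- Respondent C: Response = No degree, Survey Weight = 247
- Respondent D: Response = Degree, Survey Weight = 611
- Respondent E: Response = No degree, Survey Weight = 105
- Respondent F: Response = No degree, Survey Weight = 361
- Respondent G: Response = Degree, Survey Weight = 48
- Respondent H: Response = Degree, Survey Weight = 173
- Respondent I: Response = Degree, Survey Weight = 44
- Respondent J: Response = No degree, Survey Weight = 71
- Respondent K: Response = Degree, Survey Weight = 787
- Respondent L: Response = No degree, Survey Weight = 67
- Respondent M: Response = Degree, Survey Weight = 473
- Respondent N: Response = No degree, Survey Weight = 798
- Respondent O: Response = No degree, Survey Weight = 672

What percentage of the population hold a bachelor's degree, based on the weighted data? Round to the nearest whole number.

50

Sum of weights for 'Degree' = 752 + 611 + 48 + 173 + 44 + 787 + 473 = 2888
Total weight = 5748
Weighted proportion = 2888 / 5748 = 0.50243563 → 50.243563%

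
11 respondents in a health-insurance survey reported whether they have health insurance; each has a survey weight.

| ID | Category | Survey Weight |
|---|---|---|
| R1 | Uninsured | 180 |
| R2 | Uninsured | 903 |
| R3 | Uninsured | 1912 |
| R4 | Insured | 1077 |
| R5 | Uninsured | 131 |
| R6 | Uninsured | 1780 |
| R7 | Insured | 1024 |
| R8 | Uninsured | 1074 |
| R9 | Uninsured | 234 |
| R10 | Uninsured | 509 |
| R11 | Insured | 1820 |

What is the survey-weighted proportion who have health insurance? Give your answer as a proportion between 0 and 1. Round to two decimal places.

Sum of weights for 'Insured' = 1077 + 1024 + 1820 = 3921
Total weight = 180 + 903 + 1912 + 1077 + 131 + 1780 + 1024 + 1074 + 234 + 509 + 1820 = 10644
Weighted proportion = 3921 / 10644 = 0.36837655

0.37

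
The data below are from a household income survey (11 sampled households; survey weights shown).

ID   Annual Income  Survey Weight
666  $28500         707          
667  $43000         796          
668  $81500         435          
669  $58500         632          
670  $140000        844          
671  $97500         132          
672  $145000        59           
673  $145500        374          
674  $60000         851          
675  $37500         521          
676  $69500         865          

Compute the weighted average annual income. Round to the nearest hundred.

Weighted sum = 28500×707 + 43000×796 + 81500×435 + 58500×632 + 140000×844 + 97500×132 + 145000×59 + 145500×374 + 60000×851 + 37500×521 + 69500×865
  = 20149500 + 34228000 + 35452500 + 36972000 + 118160000 + 12870000 + 8555000 + 54417000 + 51060000 + 19537500 + 60117500 = 451519000
Sum of weights = 707 + 796 + 435 + 632 + 844 + 132 + 59 + 374 + 851 + 521 + 865 = 6216
Weighted mean = 451519000 / 6216 = 72638.192

72600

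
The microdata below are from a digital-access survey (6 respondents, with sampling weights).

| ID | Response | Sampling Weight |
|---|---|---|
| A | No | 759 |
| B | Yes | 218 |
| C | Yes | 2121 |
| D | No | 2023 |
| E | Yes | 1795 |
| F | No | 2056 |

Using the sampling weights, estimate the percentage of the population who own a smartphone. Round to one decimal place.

Sum of weights for 'Yes' = 218 + 2121 + 1795 = 4134
Total weight = 8972
Weighted proportion = 4134 / 8972 = 0.46076683 → 46.076683%

46.1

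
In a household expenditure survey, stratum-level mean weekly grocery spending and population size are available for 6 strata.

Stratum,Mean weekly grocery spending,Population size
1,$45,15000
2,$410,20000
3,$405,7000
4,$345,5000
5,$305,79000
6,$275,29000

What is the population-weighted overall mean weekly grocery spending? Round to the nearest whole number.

Σ Nₕ·x̄ₕ = 45×15000 + 410×20000 + 405×7000 + 345×5000 + 305×79000 + 275×29000
  = 675000 + 8200000 + 2835000 + 1725000 + 24095000 + 7975000 = 45505000
Σ Nₕ = 15000 + 20000 + 7000 + 5000 + 79000 + 29000 = 155000
Overall mean = 45505000 / 155000 = 293.58065

294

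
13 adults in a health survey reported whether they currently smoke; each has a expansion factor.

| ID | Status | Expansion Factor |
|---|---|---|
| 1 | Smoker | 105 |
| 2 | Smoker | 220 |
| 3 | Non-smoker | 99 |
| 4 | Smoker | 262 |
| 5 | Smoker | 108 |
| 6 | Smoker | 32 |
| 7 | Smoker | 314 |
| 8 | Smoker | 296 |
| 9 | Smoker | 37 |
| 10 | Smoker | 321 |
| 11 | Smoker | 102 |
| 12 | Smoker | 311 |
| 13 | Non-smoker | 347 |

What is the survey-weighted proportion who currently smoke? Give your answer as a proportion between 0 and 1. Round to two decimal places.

0.83

Sum of weights for 'Smoker' = 105 + 220 + 262 + 108 + 32 + 314 + 296 + 37 + 321 + 102 + 311 = 2108
Total weight = 2554
Weighted proportion = 2108 / 2554 = 0.82537197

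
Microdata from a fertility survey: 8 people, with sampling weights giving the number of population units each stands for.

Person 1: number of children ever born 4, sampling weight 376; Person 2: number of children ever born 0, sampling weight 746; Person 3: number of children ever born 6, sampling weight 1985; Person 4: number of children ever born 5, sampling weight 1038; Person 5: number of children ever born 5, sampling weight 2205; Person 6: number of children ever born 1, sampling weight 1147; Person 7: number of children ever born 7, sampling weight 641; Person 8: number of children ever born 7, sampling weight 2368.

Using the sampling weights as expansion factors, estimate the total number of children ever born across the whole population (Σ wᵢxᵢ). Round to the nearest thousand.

52000

Weighted total = 4×376 + 0×746 + 6×1985 + 5×1038 + 5×2205 + 1×1147 + 7×641 + 7×2368
  = 1504 + 0 + 11910 + 5190 + 11025 + 1147 + 4487 + 16576 = 51839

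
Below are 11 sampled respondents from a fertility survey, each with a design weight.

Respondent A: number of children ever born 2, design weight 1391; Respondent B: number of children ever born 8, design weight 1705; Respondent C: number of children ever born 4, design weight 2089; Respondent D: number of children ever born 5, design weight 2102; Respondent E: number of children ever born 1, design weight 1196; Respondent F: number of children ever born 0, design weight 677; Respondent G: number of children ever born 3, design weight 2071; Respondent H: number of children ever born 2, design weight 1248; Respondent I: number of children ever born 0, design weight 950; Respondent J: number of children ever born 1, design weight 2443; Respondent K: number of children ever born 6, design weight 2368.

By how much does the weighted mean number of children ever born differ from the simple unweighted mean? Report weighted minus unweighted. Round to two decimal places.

0.48

Unweighted sum = 2 + 8 + 4 + 5 + 1 + 0 + 3 + 2 + 0 + 1 + 6 = 32
Unweighted mean = 32 / 11 = 2.9090909
Weighted sum = 61844
Sum of weights = 18240
Weighted mean = 61844 / 18240 = 3.3905702
Difference (weighted minus unweighted) = 0.48147927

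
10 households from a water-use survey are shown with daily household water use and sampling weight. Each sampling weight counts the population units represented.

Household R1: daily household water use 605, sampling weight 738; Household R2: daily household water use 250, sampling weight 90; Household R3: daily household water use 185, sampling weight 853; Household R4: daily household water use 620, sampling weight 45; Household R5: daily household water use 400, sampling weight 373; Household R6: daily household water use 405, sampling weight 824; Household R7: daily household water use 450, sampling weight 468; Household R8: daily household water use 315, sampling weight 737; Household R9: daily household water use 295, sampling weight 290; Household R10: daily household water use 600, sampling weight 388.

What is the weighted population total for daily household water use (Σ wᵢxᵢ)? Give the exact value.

Weighted total = 605×738 + 250×90 + 185×853 + 620×45 + 400×373 + 405×824 + 450×468 + 315×737 + 295×290 + 600×388
  = 1898720

1898720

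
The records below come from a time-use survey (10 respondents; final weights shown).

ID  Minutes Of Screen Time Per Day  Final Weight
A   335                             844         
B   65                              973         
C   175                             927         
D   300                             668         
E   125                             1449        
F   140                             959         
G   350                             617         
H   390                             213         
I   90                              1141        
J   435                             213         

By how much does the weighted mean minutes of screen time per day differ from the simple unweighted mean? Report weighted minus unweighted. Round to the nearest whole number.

Unweighted sum = 335 + 65 + 175 + 300 + 125 + 140 + 350 + 390 + 90 + 435 = 2405
Unweighted mean = 2405 / 10 = 240.5
Weighted sum = 335×844 + 65×973 + 175×927 + 300×668 + 125×1449 + 140×959 + 350×617 + 390×213 + 90×1141 + 435×213
  = 1518360
Sum of weights = 844 + 973 + 927 + 668 + 1449 + 959 + 617 + 213 + 1141 + 213 = 8004
Weighted mean = 1518360 / 8004 = 189.70015
Difference (weighted minus unweighted) = -50.79985

-51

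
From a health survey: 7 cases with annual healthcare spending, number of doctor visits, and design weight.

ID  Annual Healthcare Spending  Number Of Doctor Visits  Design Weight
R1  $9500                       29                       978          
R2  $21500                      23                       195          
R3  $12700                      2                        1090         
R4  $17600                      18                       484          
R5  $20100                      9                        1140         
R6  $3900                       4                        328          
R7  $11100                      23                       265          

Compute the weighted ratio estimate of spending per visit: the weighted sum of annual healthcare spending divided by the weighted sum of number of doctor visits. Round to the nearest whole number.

1026

Σ wᵢ·y = 9500×978 + 21500×195 + 12700×1090 + 17600×484 + 20100×1140 + 3900×328 + 11100×265
  = 62979600
Σ wᵢ·x = 29×978 + 23×195 + 2×1090 + 18×484 + 9×1140 + 4×328 + 23×265
  = 28362 + 4485 + 2180 + 8712 + 10260 + 1312 + 6095 = 61406
Ratio = 62979600 / 61406 = 1025.6262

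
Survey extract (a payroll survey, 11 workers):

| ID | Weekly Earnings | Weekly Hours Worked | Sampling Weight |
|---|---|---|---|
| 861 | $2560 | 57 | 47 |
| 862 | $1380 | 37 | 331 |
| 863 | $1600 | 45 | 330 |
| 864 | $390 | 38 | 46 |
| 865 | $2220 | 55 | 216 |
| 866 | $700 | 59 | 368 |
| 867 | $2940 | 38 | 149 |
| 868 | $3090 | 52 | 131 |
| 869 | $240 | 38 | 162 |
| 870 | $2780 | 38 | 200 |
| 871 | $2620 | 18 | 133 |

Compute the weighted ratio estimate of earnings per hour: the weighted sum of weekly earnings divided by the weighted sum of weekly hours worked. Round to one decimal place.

38.9

Σ wᵢ·y = 2560×47 + 1380×331 + 1600×330 + 390×46 + 2220×216 + 700×368 + 2940×149 + 3090×131 + 240×162 + 2780×200 + 2620×133
  = 120320 + 456780 + 528000 + 17940 + 479520 + 257600 + 438060 + 404790 + 38880 + 556000 + 348460 = 3646350
Σ wᵢ·x = 57×47 + 37×331 + 45×330 + 38×46 + 55×216 + 59×368 + 38×149 + 52×131 + 38×162 + 38×200 + 18×133
  = 93740
Ratio = 3646350 / 93740 = 38.898549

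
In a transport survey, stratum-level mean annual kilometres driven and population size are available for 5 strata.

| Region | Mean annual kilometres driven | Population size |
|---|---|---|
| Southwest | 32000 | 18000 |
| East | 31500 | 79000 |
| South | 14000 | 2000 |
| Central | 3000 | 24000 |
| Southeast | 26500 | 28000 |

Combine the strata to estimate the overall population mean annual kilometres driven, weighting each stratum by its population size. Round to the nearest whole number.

Σ Nₕ·x̄ₕ = 3906500000
Σ Nₕ = 18000 + 79000 + 2000 + 24000 + 28000 = 151000
Overall mean = 3906500000 / 151000 = 25870.861

25871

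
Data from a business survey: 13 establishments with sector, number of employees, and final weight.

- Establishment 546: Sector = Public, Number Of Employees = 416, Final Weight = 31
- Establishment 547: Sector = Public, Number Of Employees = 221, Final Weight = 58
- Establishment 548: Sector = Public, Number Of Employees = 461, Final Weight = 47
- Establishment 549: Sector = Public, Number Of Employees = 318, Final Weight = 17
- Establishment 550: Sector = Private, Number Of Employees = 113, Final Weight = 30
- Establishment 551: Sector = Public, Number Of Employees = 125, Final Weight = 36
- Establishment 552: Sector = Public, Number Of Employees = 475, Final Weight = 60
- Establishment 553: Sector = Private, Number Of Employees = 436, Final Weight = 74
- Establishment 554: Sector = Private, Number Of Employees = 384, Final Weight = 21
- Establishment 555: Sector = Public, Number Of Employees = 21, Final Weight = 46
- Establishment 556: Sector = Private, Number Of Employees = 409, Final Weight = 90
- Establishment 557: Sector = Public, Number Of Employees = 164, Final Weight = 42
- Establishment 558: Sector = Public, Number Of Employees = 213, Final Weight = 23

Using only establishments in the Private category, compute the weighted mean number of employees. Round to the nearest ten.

Private rows: 550, 553, 554, 556
Weighted sum = 113×30 + 436×74 + 384×21 + 409×90
  = 3390 + 32264 + 8064 + 36810 = 80528
Sum of weights = 215
Weighted mean = 80528 / 215 = 374.54884

370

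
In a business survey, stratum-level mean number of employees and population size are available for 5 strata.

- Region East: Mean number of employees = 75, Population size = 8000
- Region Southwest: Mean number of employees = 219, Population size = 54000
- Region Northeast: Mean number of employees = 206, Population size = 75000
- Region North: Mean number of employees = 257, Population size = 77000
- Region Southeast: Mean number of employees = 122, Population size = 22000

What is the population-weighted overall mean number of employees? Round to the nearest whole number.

Σ Nₕ·x̄ₕ = 50349000
Σ Nₕ = 8000 + 54000 + 75000 + 77000 + 22000 = 236000
Overall mean = 50349000 / 236000 = 213.34322

213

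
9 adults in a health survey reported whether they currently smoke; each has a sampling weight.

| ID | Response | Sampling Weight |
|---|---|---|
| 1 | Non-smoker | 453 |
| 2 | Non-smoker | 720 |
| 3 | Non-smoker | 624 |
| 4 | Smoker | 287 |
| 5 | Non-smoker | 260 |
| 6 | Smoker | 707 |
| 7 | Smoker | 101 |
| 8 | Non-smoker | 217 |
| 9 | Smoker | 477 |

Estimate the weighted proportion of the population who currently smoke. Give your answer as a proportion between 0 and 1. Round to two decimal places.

Sum of weights for 'Smoker' = 287 + 707 + 101 + 477 = 1572
Total weight = 453 + 720 + 624 + 287 + 260 + 707 + 101 + 217 + 477 = 3846
Weighted proportion = 1572 / 3846 = 0.40873635

0.41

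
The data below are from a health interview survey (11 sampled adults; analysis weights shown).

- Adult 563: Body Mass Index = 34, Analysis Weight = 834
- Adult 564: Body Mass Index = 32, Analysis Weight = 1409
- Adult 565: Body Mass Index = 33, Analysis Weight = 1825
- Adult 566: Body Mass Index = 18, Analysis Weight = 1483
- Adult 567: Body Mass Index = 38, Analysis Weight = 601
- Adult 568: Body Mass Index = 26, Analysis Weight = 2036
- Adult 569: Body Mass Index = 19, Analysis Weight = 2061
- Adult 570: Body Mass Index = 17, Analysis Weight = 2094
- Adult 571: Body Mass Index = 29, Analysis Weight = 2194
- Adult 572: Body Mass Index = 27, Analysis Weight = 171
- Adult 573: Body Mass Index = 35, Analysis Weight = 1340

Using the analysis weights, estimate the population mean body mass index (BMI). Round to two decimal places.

26.55

Weighted sum = 34×834 + 32×1409 + 33×1825 + 18×1483 + 38×601 + 26×2036 + 19×2061 + 17×2094 + 29×2194 + 27×171 + 35×1340
  = 28356 + 45088 + 60225 + 26694 + 22838 + 52936 + 39159 + 35598 + 63626 + 4617 + 46900 = 426037
Sum of weights = 834 + 1409 + 1825 + 1483 + 601 + 2036 + 2061 + 2094 + 2194 + 171 + 1340 = 16048
Weighted mean = 426037 / 16048 = 26.547669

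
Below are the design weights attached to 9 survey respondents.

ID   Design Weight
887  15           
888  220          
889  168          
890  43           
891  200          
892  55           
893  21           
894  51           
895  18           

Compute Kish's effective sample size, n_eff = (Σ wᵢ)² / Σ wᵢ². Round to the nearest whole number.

Σ wᵢ = 15 + 220 + 168 + 43 + 200 + 55 + 21 + 51 + 18 = 791
Σ wᵢ² = 225 + 48400 + 28224 + 1849 + 40000 + 3025 + 441 + 2601 + 324 = 125089
n_eff = 791² / 125089 = 625681 / 125089 = 5.0018867

5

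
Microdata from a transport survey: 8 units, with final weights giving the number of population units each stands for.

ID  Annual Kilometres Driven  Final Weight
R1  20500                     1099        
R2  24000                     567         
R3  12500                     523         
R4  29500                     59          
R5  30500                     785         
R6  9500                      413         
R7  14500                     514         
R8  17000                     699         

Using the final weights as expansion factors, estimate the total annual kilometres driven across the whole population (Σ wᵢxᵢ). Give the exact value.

Weighted total = 20500×1099 + 24000×567 + 12500×523 + 29500×59 + 30500×785 + 9500×413 + 14500×514 + 17000×699
  = 22529500 + 13608000 + 6537500 + 1740500 + 23942500 + 3923500 + 7453000 + 11883000 = 91617500

91617500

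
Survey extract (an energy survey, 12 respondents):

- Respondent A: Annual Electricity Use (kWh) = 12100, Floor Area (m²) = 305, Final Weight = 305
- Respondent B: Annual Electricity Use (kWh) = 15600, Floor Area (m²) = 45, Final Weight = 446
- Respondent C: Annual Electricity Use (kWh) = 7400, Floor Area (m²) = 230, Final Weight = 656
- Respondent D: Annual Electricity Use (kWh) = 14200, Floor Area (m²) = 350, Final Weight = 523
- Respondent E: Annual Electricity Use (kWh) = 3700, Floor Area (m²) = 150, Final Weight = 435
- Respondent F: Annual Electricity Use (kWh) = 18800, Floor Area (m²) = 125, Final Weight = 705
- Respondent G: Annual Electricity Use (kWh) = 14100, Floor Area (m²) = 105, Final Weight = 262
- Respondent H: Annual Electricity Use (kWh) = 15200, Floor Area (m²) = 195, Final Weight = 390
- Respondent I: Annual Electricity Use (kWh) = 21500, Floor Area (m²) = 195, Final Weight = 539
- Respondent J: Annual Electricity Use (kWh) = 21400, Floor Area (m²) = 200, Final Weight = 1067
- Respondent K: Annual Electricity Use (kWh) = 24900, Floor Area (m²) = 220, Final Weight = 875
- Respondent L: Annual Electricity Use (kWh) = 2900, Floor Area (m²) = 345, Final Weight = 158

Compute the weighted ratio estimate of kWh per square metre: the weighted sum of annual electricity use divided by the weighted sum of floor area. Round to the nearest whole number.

82

Σ wᵢ·y = 104082800
Σ wᵢ·x = 1269475
Ratio = 104082800 / 1269475 = 81.988854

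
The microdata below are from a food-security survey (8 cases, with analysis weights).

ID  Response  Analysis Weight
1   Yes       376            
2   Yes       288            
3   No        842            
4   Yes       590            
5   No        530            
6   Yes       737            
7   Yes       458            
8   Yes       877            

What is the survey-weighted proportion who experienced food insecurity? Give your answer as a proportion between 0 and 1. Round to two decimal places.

0.71

Sum of weights for 'Yes' = 376 + 288 + 590 + 737 + 458 + 877 = 3326
Total weight = 376 + 288 + 842 + 590 + 530 + 737 + 458 + 877 = 4698
Weighted proportion = 3326 / 4698 = 0.70796083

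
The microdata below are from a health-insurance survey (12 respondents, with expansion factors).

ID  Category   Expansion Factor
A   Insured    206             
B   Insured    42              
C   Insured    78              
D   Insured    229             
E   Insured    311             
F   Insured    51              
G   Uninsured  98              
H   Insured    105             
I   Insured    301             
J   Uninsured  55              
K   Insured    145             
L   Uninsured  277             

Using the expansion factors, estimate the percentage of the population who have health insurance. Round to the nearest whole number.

Sum of weights for 'Insured' = 206 + 42 + 78 + 229 + 311 + 51 + 105 + 301 + 145 = 1468
Total weight = 206 + 42 + 78 + 229 + 311 + 51 + 98 + 105 + 301 + 55 + 145 + 277 = 1898
Weighted proportion = 1468 / 1898 = 0.77344573 → 77.344573%

77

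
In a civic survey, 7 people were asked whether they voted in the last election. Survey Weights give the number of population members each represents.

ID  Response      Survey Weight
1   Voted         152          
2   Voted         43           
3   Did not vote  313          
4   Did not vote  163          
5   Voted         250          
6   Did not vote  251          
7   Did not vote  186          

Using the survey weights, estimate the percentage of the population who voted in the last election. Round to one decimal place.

32.8

Sum of weights for 'Voted' = 152 + 43 + 250 = 445
Total weight = 152 + 43 + 313 + 163 + 250 + 251 + 186 = 1358
Weighted proportion = 445 / 1358 = 0.32768778 → 32.768778%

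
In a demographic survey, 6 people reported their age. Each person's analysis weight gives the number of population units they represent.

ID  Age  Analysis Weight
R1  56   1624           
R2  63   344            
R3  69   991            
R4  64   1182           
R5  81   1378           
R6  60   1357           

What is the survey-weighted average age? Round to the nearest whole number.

65

Weighted sum = 449681
Sum of weights = 1624 + 344 + 991 + 1182 + 1378 + 1357 = 6876
Weighted mean = 449681 / 6876 = 65.398633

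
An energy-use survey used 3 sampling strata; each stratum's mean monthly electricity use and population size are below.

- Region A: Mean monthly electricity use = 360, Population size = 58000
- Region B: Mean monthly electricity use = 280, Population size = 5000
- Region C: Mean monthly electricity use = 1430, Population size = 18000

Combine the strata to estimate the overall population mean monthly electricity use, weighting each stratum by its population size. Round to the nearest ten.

Σ Nₕ·x̄ₕ = 48020000
Σ Nₕ = 58000 + 5000 + 18000 = 81000
Overall mean = 48020000 / 81000 = 592.83951

590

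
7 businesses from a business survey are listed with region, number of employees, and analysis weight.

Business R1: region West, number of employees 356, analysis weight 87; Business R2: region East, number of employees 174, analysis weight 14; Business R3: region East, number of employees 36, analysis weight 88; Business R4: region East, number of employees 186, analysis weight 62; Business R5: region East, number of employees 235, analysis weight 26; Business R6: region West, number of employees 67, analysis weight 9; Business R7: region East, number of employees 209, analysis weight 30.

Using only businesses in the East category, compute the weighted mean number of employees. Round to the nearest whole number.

134

East rows: R2, R3, R4, R5, R7
Weighted sum = 174×14 + 36×88 + 186×62 + 235×26 + 209×30
  = 2436 + 3168 + 11532 + 6110 + 6270 = 29516
Sum of weights = 220
Weighted mean = 29516 / 220 = 134.16364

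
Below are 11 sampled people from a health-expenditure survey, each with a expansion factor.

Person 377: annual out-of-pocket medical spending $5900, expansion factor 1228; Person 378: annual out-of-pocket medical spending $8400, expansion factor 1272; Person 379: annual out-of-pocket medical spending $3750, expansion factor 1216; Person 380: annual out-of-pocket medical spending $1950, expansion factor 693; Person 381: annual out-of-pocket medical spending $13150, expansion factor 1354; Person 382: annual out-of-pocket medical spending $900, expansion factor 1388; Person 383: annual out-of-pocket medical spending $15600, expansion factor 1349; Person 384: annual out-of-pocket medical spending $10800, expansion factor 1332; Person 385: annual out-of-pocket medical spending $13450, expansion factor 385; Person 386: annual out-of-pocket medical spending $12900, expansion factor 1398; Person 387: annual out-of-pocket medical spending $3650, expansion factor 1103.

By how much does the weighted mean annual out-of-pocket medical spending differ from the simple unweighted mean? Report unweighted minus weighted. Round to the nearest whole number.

-78

Unweighted sum = 5900 + 8400 + 3750 + 1950 + 13150 + 900 + 15600 + 10800 + 13450 + 12900 + 3650 = 90450
Unweighted mean = 90450 / 11 = 8222.7273
Weighted sum = 5900×1228 + 8400×1272 + 3750×1216 + 1950×693 + 13150×1354 + 900×1388 + 15600×1349 + 10800×1332 + 13450×385 + 12900×1398 + 3650×1103
  = 7245200 + 10684800 + 4560000 + 1351350 + 17805100 + 1249200 + 21044400 + 14385600 + 5178250 + 18034200 + 4025950 = 105564050
Sum of weights = 12718
Weighted mean = 105564050 / 12718 = 8300.3656
Difference (unweighted minus weighted) = -77.638351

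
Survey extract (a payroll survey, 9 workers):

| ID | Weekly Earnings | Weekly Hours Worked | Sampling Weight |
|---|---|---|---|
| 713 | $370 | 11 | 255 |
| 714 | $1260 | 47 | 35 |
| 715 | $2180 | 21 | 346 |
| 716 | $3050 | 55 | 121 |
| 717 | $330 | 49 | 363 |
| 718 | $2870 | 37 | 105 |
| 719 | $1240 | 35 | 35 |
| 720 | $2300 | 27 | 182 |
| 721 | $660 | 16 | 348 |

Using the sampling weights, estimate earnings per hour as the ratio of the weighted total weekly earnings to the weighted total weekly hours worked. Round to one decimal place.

Σ wᵢ·y = 370×255 + 1260×35 + 2180×346 + 3050×121 + 330×363 + 2870×105 + 1240×35 + 2300×182 + 660×348
  = 2374600
Σ wᵢ·x = 11×255 + 47×35 + 21×346 + 55×121 + 49×363 + 37×105 + 35×35 + 27×182 + 16×348
  = 2805 + 1645 + 7266 + 6655 + 17787 + 3885 + 1225 + 4914 + 5568 = 51750
Ratio = 2374600 / 51750 = 45.88599

45.9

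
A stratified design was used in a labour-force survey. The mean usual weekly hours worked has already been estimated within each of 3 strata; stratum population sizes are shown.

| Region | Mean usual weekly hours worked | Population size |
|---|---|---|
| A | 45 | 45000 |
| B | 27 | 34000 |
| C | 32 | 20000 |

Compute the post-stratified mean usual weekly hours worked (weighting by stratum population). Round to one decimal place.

Σ Nₕ·x̄ₕ = 45×45000 + 27×34000 + 32×20000
  = 3583000
Σ Nₕ = 45000 + 34000 + 20000 = 99000
Overall mean = 3583000 / 99000 = 36.191919

36.2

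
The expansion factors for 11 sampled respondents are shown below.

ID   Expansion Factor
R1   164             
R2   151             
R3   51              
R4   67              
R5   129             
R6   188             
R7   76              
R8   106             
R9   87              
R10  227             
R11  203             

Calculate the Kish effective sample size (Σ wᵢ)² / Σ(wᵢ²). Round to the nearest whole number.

9

Σ wᵢ = 164 + 151 + 51 + 67 + 129 + 188 + 76 + 106 + 87 + 227 + 203 = 1449
Σ wᵢ² = 226091
n_eff = 1449² / 226091 = 2099601 / 226091 = 9.2865306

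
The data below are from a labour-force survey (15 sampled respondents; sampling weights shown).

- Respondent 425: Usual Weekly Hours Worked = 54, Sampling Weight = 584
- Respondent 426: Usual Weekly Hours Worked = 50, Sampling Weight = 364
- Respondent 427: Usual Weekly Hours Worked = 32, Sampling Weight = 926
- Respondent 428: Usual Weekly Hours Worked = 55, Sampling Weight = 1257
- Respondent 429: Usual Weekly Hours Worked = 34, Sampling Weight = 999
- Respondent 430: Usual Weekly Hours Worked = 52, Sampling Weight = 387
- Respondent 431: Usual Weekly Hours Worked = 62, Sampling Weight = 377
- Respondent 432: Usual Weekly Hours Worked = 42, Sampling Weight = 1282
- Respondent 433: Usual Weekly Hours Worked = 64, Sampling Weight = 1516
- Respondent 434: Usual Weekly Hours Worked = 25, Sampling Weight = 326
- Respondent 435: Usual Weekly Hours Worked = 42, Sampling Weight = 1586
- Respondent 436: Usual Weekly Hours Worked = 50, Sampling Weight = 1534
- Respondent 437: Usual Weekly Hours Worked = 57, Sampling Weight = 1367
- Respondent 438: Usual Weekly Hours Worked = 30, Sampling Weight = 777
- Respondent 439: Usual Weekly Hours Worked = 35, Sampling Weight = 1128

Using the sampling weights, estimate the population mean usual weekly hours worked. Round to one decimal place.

Weighted sum = 669006
Sum of weights = 14410
Weighted mean = 669006 / 14410 = 46.426509

46.4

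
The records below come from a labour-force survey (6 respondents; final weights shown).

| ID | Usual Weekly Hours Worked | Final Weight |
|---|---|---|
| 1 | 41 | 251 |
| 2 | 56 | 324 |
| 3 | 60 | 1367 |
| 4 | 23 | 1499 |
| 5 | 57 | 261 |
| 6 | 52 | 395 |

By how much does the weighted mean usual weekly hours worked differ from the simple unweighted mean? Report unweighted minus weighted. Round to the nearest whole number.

4

Unweighted sum = 41 + 56 + 60 + 23 + 57 + 52 = 289
Unweighted mean = 289 / 6 = 48.166667
Weighted sum = 41×251 + 56×324 + 60×1367 + 23×1499 + 57×261 + 52×395
  = 10291 + 18144 + 82020 + 34477 + 14877 + 20540 = 180349
Sum of weights = 251 + 324 + 1367 + 1499 + 261 + 395 = 4097
Weighted mean = 180349 / 4097 = 44.019771
Difference (unweighted minus weighted) = 4.1468961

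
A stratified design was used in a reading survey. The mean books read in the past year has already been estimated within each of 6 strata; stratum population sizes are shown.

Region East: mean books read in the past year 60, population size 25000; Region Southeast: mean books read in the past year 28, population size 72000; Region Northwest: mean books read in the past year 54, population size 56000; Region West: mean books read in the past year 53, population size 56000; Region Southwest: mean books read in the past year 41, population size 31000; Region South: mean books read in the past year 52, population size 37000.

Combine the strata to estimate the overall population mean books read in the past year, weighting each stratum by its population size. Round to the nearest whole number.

Σ Nₕ·x̄ₕ = 60×25000 + 28×72000 + 54×56000 + 53×56000 + 41×31000 + 52×37000
  = 12703000
Σ Nₕ = 25000 + 72000 + 56000 + 56000 + 31000 + 37000 = 277000
Overall mean = 12703000 / 277000 = 45.859206

46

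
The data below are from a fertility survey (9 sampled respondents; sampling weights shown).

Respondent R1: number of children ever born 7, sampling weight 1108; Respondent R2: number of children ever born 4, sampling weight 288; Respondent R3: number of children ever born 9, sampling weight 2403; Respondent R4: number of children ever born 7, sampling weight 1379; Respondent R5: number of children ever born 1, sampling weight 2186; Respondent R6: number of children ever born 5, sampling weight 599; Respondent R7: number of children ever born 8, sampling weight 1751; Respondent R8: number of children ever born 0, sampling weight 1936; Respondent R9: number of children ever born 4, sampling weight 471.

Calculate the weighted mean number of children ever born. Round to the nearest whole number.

5

Weighted sum = 7×1108 + 4×288 + 9×2403 + 7×1379 + 1×2186 + 5×599 + 8×1751 + 0×1936 + 4×471
  = 7756 + 1152 + 21627 + 9653 + 2186 + 2995 + 14008 + 0 + 1884 = 61261
Sum of weights = 1108 + 288 + 2403 + 1379 + 2186 + 599 + 1751 + 1936 + 471 = 12121
Weighted mean = 61261 / 12121 = 5.0541209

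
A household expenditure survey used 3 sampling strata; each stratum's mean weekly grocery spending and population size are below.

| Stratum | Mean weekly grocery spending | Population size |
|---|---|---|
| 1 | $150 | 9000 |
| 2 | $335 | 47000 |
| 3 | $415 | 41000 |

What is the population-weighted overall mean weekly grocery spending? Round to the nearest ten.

350

Σ Nₕ·x̄ₕ = 150×9000 + 335×47000 + 415×41000
  = 1350000 + 15745000 + 17015000 = 34110000
Σ Nₕ = 9000 + 47000 + 41000 = 97000
Overall mean = 34110000 / 97000 = 351.64948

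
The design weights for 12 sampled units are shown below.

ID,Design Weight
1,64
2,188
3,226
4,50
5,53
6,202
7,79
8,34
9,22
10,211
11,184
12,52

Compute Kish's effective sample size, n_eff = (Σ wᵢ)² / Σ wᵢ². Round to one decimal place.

Σ wᵢ = 1365
Σ wᵢ² = 225591
n_eff = 1365² / 225591 = 1863225 / 225591 = 8.2593056

8.3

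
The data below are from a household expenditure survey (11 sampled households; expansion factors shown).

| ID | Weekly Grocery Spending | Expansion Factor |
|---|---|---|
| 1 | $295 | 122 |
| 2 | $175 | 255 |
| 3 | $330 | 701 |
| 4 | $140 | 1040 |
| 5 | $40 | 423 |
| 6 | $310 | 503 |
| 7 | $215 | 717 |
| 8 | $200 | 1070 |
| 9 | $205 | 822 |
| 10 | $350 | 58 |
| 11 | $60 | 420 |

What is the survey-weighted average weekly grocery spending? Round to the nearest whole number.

198

Weighted sum = 295×122 + 175×255 + 330×701 + 140×1040 + 40×423 + 310×503 + 215×717 + 200×1070 + 205×822 + 350×58 + 60×420
  = 35990 + 44625 + 231330 + 145600 + 16920 + 155930 + 154155 + 214000 + 168510 + 20300 + 25200 = 1212560
Sum of weights = 122 + 255 + 701 + 1040 + 423 + 503 + 717 + 1070 + 822 + 58 + 420 = 6131
Weighted mean = 1212560 / 6131 = 197.77524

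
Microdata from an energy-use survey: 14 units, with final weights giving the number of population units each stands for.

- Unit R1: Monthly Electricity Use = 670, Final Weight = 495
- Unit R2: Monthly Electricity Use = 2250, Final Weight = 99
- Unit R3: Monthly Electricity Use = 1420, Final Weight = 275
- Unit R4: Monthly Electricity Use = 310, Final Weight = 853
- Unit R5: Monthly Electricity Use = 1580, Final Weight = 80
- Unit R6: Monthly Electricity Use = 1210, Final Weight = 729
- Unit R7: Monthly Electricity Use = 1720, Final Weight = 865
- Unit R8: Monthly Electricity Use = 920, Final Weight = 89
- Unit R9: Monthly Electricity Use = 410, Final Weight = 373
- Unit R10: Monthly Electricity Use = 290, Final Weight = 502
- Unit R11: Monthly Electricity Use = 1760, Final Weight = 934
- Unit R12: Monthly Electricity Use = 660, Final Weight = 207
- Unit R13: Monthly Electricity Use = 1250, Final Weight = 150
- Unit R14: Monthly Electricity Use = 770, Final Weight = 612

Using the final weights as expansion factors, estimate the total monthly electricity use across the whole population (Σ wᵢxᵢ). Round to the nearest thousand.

Weighted total = 6525210

6525000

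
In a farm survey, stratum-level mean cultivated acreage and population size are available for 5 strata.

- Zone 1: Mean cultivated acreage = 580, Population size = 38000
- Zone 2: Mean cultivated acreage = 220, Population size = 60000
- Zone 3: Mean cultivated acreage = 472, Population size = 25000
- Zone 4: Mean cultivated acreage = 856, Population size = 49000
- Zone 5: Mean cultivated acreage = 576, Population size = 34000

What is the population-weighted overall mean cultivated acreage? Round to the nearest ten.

530

Σ Nₕ·x̄ₕ = 580×38000 + 220×60000 + 472×25000 + 856×49000 + 576×34000
  = 22040000 + 13200000 + 11800000 + 41944000 + 19584000 = 108568000
Σ Nₕ = 206000
Overall mean = 108568000 / 206000 = 527.02913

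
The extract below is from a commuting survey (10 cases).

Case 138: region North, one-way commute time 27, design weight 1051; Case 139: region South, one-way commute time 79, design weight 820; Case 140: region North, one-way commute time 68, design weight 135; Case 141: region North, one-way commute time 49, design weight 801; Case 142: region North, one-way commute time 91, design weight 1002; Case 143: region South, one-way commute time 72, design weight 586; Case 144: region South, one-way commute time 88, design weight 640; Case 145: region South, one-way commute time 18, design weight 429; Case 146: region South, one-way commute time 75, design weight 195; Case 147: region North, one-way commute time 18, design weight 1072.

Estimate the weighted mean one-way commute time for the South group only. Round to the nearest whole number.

70

South rows: 139, 143, 144, 145, 146
Weighted sum = 79×820 + 72×586 + 88×640 + 18×429 + 75×195
  = 185639
Sum of weights = 820 + 586 + 640 + 429 + 195 = 2670
Weighted mean = 185639 / 2670 = 69.527715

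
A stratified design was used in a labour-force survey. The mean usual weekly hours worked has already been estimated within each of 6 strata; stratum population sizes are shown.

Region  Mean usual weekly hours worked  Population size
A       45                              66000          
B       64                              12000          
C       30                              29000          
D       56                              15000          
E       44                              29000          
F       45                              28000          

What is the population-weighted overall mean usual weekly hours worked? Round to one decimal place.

44.6

Σ Nₕ·x̄ₕ = 45×66000 + 64×12000 + 30×29000 + 56×15000 + 44×29000 + 45×28000
  = 2970000 + 768000 + 870000 + 840000 + 1276000 + 1260000 = 7984000
Σ Nₕ = 66000 + 12000 + 29000 + 15000 + 29000 + 28000 = 179000
Overall mean = 7984000 / 179000 = 44.603352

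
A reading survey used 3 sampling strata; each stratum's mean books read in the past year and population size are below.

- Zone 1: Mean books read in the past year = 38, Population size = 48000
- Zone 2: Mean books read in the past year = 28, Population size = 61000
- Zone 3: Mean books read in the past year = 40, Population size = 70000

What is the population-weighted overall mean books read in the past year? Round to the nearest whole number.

Σ Nₕ·x̄ₕ = 38×48000 + 28×61000 + 40×70000
  = 6332000
Σ Nₕ = 48000 + 61000 + 70000 = 179000
Overall mean = 6332000 / 179000 = 35.374302

35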